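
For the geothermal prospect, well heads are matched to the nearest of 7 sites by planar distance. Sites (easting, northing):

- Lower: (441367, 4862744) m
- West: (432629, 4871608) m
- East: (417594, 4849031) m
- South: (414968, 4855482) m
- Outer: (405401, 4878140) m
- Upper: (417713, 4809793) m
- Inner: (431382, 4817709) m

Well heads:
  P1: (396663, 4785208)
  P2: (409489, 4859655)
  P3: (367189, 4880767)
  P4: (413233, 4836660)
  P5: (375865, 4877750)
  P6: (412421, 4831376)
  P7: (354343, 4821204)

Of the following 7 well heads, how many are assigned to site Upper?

2

P1 → Upper
P2 → South
P3 → Outer
P4 → East
P5 → Outer
P6 → East
P7 → Upper
2 of the 7 go to Upper.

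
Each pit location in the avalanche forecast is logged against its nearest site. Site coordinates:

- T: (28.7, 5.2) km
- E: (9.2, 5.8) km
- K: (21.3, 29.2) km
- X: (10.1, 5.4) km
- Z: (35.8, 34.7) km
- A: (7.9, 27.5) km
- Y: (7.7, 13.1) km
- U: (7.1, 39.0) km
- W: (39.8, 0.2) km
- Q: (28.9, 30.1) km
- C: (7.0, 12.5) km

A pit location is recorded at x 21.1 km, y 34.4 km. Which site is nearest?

K

Squared distances to each site:
T: 910.400; E: 959.570; K: 27.080; X: 962.000; Z: 216.180; A: 221.850; Y: 633.250; U: 217.160; W: 1519.330; Q: 79.330; C: 678.420.
Minimum at K.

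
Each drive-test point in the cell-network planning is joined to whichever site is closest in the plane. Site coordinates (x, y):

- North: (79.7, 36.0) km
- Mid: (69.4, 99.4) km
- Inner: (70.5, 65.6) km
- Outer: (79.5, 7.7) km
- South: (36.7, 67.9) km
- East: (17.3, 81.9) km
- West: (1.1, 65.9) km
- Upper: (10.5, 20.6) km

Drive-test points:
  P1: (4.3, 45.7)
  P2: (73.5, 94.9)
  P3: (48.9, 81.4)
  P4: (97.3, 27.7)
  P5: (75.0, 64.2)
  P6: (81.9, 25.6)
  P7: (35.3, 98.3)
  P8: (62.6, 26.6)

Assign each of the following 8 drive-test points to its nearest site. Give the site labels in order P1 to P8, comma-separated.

P1 → West (d²=418.28)
P2 → Mid (d²=37.06)
P3 → South (d²=331.09)
P4 → North (d²=378.65)
P5 → Inner (d²=22.21)
P6 → North (d²=113.00)
P7 → East (d²=592.96)
P8 → North (d²=380.77)

West, Mid, South, North, Inner, North, East, North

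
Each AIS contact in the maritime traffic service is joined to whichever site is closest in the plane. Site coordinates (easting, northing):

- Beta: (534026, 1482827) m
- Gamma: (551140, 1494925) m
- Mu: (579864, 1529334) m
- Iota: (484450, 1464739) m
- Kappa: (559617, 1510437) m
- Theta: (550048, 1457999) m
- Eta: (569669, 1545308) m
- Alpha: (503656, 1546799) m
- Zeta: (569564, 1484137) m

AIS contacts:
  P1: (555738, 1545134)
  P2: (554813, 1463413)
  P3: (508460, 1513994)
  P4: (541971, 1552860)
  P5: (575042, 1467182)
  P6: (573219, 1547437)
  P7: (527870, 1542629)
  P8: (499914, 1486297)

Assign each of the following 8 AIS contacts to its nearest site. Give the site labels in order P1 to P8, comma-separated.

Eta, Theta, Alpha, Eta, Zeta, Eta, Alpha, Iota

P1 → Eta (d²=194103037.00)
P2 → Theta (d²=52016621.00)
P3 → Alpha (d²=1099246441.00)
P4 → Eta (d²=824211908.00)
P5 → Zeta (d²=317480509.00)
P6 → Eta (d²=17135141.00)
P7 → Alpha (d²=603706696.00)
P8 → Iota (d²=703882660.00)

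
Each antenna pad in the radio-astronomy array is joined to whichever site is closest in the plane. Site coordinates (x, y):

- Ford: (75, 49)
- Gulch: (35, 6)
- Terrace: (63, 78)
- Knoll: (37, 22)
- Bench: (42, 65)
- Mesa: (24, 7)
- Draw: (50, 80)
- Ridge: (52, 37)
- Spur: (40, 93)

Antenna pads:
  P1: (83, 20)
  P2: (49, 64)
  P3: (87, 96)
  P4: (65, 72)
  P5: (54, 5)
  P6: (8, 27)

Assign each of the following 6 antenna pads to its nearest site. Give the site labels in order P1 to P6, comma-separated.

P1 → Ford (d²=905.00)
P2 → Bench (d²=50.00)
P3 → Terrace (d²=900.00)
P4 → Terrace (d²=40.00)
P5 → Gulch (d²=362.00)
P6 → Mesa (d²=656.00)

Ford, Bench, Terrace, Terrace, Gulch, Mesa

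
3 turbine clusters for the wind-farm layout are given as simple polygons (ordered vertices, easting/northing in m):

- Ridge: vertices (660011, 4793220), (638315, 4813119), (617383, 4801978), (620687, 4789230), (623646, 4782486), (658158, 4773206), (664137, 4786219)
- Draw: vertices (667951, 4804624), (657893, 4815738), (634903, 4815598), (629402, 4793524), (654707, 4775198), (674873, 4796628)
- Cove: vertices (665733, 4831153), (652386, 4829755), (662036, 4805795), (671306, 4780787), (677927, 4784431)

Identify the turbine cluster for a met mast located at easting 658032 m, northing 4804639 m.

Draw

Cast a ray rightward from (658032, 4804639). For each polygon, the edges (by vertex number in listed order) whose endpoints lie on opposite sides of northing = 4804639, where each meets that height, and whether that is right or left of the point:
Ridge: 1–2 at easting≈647560.8 (left), 2–3 at easting≈622382.6 (left) → 0 crossings.
Draw: 1–2 at easting≈667937.4 (right), 3–4 at easting≈632171.9 (left) → 1 crossing.
Cove: 3–4 at easting≈662464.5 (right), 5–1 at easting≈672652.9 (right) → 2 crossings.
Only Draw has an odd count, so the point is inside Draw.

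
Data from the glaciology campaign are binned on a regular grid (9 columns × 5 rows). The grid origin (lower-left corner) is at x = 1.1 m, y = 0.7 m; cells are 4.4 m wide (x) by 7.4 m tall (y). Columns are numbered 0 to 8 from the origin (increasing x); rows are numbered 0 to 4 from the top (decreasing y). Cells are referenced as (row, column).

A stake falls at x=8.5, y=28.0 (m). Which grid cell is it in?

(1, 1)

Column index: ⌊(8.5 − 1.1) / 4.4⌋ = ⌊1.682⌋ = 1
Row offset from origin: ⌊(28.0 − 0.7) / 7.4⌋ = ⌊3.689⌋ = 3 → row 1 (counted from top)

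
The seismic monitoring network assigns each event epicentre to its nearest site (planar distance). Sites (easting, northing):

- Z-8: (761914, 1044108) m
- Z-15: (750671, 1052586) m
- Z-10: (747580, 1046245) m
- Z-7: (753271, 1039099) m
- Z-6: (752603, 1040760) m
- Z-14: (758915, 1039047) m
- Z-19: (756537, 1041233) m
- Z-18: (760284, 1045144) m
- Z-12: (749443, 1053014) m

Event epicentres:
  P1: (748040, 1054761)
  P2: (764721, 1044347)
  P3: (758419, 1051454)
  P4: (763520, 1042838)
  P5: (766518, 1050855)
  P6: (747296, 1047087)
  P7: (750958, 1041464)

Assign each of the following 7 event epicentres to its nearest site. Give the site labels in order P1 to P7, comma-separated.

Z-12, Z-8, Z-18, Z-8, Z-8, Z-10, Z-6

P1 → Z-12 (d²=5020418.00)
P2 → Z-8 (d²=7936370.00)
P3 → Z-18 (d²=43294325.00)
P4 → Z-8 (d²=4192136.00)
P5 → Z-8 (d²=66718825.00)
P6 → Z-10 (d²=789620.00)
P7 → Z-6 (d²=3201641.00)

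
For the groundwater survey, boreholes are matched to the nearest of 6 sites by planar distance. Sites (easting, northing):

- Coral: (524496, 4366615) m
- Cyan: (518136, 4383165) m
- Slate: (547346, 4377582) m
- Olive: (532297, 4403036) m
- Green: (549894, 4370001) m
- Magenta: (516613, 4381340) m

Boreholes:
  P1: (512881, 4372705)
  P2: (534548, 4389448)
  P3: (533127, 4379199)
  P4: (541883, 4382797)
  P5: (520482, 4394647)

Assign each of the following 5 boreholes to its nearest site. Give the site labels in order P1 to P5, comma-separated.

P1 → Magenta (d²=88491049.00)
P2 → Olive (d²=189700745.00)
P3 → Slate (d²=204794650.00)
P4 → Slate (d²=57040594.00)
P5 → Cyan (d²=137340040.00)

Magenta, Olive, Slate, Slate, Cyan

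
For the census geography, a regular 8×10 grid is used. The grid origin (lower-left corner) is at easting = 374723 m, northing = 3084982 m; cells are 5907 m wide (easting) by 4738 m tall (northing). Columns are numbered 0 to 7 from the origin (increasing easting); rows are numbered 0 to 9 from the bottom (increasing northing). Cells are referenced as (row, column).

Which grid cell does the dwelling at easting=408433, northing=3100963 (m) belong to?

Column index: ⌊(408433 − 374723) / 5907⌋ = ⌊5.707⌋ = 5
Row offset from origin: ⌊(3100963 − 3084982) / 4738⌋ = ⌊3.373⌋ = 3 → row 3

(3, 5)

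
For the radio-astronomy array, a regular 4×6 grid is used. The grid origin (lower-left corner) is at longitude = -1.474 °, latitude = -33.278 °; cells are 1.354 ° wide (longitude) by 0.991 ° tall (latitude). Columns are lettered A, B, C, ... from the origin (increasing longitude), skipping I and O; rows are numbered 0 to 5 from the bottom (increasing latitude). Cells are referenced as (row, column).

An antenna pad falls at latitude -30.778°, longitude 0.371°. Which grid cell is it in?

Column index: ⌊(0.371 − -1.474) / 1.354⌋ = ⌊1.363⌋ = 1 → column B
Row offset from origin: ⌊(-30.778 − -33.278) / 0.991⌋ = ⌊2.523⌋ = 2 → row 2

(2, B)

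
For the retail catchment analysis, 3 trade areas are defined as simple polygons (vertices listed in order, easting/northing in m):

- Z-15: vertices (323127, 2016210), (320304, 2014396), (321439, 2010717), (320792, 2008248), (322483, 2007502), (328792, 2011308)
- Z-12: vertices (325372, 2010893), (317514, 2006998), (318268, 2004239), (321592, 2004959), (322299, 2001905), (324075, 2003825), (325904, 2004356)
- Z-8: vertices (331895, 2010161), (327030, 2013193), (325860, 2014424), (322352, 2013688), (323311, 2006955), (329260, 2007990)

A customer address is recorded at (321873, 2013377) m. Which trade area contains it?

Cast a ray rightward from (321873, 2013377). For each polygon, the edges (by vertex number in listed order) whose endpoints lie on opposite sides of northing = 2013377, where each meets that height, and whether that is right or left of the point:
Z-15: 2–3 at easting≈320618.4 (left), 6–1 at easting≈326401.0 (right) → 1 crossing.
Z-12: no edge straddles that height → 0 crossings.
Z-8: 2–3 at easting≈326855.1 (right), 4–5 at easting≈322396.3 (right) → 2 crossings.
Only Z-15 has an odd count, so the point is inside Z-15.

Z-15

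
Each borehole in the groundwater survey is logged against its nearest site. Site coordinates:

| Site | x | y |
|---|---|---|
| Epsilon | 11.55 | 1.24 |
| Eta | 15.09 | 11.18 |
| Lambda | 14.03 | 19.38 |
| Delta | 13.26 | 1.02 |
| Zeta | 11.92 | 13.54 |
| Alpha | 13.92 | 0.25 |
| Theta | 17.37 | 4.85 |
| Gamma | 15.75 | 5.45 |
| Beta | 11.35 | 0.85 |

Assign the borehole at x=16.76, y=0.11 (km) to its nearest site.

Alpha

Squared distances to each site:
Epsilon: 28.421; Eta: 125.334; Lambda: 378.786; Delta: 13.078; Zeta: 203.791; Alpha: 8.085; Theta: 22.840; Gamma: 29.536; Beta: 29.816.
Minimum at Alpha.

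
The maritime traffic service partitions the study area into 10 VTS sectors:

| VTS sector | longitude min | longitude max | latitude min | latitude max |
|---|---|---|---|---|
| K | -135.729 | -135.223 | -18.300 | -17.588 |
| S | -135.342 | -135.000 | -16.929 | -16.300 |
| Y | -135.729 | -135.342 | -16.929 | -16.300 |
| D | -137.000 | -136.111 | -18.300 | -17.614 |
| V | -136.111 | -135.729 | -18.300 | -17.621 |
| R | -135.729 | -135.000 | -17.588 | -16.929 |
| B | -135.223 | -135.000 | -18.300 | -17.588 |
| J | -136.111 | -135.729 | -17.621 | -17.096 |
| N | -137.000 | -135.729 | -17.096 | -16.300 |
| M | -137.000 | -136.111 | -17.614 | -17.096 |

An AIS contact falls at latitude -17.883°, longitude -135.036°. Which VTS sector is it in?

The point has longitude = -135.036 and latitude = -17.883.
Only B satisfies -135.223 ≤ longitude ≤ -135.000 and -18.300 ≤ latitude ≤ -17.588.

B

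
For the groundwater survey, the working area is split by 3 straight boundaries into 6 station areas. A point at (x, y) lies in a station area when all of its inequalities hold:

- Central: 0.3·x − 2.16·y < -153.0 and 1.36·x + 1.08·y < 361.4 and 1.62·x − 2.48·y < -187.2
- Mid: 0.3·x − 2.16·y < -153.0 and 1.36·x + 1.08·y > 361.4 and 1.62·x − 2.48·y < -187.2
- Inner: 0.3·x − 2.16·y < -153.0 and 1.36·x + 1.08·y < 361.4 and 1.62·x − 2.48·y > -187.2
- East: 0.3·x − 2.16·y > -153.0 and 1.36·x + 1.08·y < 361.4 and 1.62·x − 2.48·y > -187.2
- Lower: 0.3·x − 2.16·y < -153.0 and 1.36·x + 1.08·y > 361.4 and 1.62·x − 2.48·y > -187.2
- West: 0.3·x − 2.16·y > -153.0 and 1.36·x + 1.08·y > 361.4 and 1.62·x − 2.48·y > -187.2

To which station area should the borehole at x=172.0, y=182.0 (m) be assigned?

0.3·172.0 − 2.16·182.0 = -341.520, which is < -153.0
1.36·172.0 + 1.08·182.0 = 430.480, which is > 361.4
1.62·172.0 − 2.48·182.0 = -172.720, which is > -187.2
This sign pattern matches Lower.

Lower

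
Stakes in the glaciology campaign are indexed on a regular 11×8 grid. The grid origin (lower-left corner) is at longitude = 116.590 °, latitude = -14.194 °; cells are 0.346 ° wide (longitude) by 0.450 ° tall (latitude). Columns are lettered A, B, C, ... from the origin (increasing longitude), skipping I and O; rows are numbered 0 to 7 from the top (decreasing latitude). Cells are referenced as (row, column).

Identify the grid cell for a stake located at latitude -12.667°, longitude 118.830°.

(4, G)

Column index: ⌊(118.830 − 116.590) / 0.346⌋ = ⌊6.474⌋ = 6 → column G
Row offset from origin: ⌊(-12.667 − -14.194) / 0.450⌋ = ⌊3.393⌋ = 3 → row 4 (counted from top)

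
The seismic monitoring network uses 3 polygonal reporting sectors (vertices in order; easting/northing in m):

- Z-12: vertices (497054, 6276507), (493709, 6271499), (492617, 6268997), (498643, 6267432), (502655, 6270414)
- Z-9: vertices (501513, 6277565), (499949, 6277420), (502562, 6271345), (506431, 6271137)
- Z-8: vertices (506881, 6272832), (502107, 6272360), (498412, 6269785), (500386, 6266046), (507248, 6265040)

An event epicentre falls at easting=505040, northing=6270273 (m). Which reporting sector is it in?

Z-8

Cast a ray rightward from (505040, 6270273). For each polygon, the edges (by vertex number in listed order) whose endpoints lie on opposite sides of northing = 6270273, where each meets that height, and whether that is right or left of the point:
Z-12: 2–3 at easting≈493173.9 (left), 4–5 at easting≈502465.3 (left) → 0 crossings.
Z-9: no edge straddles that height → 0 crossings.
Z-8: 2–3 at easting≈499112.3 (left), 5–1 at easting≈507001.5 (right) → 1 crossing.
Only Z-8 has an odd count, so the point is inside Z-8.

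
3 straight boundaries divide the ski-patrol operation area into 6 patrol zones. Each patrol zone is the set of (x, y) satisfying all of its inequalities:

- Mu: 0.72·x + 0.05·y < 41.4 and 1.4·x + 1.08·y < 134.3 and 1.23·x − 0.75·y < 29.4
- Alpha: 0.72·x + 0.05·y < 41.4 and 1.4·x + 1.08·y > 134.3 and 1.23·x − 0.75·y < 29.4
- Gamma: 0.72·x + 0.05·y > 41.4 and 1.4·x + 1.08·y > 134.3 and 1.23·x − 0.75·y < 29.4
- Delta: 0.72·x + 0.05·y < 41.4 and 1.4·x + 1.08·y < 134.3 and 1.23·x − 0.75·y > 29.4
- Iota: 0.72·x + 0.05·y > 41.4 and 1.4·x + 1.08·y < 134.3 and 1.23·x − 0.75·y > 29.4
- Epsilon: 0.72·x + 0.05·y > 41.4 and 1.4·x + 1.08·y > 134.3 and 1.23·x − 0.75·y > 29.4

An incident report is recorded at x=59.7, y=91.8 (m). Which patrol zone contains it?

0.72·59.7 + 0.05·91.8 = 47.574, which is > 41.4
1.4·59.7 + 1.08·91.8 = 182.724, which is > 134.3
1.23·59.7 − 0.75·91.8 = 4.581, which is < 29.4
This sign pattern matches Gamma.

Gamma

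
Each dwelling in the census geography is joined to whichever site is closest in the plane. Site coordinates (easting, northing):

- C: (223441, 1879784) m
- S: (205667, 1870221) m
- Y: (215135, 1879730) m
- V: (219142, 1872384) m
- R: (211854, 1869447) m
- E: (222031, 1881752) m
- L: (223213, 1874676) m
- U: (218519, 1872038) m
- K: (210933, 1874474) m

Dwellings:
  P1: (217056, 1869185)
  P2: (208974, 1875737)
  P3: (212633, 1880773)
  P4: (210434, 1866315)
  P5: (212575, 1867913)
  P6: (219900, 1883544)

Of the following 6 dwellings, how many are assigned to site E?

1

P1 → U
P2 → K
P3 → Y
P4 → R
P5 → R
P6 → E
1 of the 6 goes to E.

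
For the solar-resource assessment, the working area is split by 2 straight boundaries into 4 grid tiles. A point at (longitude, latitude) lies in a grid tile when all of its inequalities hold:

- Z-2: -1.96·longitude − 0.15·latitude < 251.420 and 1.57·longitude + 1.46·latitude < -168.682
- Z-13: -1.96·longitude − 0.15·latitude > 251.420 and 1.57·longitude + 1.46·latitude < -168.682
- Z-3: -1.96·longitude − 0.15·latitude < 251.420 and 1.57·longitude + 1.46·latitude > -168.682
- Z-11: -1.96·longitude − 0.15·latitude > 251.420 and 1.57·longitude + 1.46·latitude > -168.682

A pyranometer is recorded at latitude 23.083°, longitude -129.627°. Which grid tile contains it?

-1.96·-129.627 − 0.15·23.083 = 250.606, which is < 251.420
1.57·-129.627 + 1.46·23.083 = -169.813, which is < -168.682
This sign pattern matches Z-2.

Z-2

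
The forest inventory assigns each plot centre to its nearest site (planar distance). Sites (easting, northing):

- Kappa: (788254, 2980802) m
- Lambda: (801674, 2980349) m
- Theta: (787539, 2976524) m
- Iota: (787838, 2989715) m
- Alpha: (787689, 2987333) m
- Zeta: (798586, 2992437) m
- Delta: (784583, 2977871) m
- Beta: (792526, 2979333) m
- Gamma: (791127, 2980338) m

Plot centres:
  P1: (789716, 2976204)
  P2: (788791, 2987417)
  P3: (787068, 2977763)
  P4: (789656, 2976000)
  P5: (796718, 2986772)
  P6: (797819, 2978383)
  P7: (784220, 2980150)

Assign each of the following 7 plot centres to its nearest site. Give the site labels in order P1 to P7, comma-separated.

P1 → Theta (d²=4841729.00)
P2 → Alpha (d²=1221460.00)
P3 → Theta (d²=1756962.00)
P4 → Theta (d²=4756265.00)
P5 → Zeta (d²=35581649.00)
P6 → Lambda (d²=18726181.00)
P7 → Delta (d²=5325610.00)

Theta, Alpha, Theta, Theta, Zeta, Lambda, Delta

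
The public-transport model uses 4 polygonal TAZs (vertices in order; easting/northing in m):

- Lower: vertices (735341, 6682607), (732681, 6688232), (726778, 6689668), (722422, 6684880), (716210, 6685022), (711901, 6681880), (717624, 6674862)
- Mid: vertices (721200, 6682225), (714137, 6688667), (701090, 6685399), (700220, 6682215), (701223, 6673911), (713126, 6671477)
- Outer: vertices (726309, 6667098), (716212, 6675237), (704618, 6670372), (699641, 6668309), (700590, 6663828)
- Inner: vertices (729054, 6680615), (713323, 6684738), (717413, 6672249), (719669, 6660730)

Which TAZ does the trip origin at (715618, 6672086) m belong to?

Outer

Cast a ray rightward from (715618, 6672086). For each polygon, the edges (by vertex number in listed order) whose endpoints lie on opposite sides of northing = 6672086, where each meets that height, and whether that is right or left of the point:
Lower: no edge straddles that height → 0 crossings.
Mid: 5–6 at easting≈710147.8 (left), 6–1 at easting≈713583.5 (left) → 0 crossings.
Outer: 1–2 at easting≈720121.0 (right), 2–3 at easting≈708702.7 (left) → 1 crossing.
Inner: 3–4 at easting≈717444.9 (right), 4–1 at easting≈725028.6 (right) → 2 crossings.
Only Outer has an odd count, so the point is inside Outer.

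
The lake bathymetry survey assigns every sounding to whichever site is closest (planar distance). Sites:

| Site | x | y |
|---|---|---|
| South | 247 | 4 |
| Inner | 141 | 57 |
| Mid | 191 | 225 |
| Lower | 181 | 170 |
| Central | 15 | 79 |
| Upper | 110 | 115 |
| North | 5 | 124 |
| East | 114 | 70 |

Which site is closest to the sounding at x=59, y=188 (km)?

Squared distances to each site:
South: 69200.000; Inner: 23885.000; Mid: 18793.000; Lower: 15208.000; Central: 13817.000; Upper: 7930.000; North: 7012.000; East: 16949.000.
Minimum at North.

North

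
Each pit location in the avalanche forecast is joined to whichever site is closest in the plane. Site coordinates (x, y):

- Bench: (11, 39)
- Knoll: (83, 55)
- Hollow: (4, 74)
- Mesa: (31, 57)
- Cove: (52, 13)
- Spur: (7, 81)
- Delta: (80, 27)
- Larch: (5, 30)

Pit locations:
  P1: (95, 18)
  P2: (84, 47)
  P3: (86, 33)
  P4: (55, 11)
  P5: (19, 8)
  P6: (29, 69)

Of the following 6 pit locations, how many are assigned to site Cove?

1

P1 → Delta
P2 → Knoll
P3 → Delta
P4 → Cove
P5 → Larch
P6 → Mesa
1 of the 6 goes to Cove.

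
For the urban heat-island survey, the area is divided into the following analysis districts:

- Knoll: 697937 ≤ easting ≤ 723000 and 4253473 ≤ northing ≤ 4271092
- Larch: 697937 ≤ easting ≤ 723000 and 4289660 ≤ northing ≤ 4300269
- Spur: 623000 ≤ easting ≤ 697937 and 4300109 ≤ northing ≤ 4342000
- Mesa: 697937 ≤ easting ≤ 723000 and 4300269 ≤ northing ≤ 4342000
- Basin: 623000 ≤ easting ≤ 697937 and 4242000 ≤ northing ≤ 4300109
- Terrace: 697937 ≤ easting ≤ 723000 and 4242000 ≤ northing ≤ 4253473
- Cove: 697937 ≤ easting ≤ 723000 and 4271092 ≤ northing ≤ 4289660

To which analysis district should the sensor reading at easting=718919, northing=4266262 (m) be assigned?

Knoll

The point has easting = 718919 and northing = 4266262.
Only Knoll satisfies 697937 ≤ easting ≤ 723000 and 4253473 ≤ northing ≤ 4271092.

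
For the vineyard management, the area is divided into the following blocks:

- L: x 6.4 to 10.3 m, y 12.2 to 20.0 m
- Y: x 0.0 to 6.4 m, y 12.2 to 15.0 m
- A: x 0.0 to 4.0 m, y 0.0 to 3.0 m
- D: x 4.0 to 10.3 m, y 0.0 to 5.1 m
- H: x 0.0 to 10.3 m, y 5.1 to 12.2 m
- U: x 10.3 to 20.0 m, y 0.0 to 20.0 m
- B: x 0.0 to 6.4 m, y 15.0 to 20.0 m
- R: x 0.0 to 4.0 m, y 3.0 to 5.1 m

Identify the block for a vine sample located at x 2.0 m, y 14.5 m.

The point has x = 2.0 and y = 14.5.
Only Y satisfies 0.0 ≤ x ≤ 6.4 and 12.2 ≤ y ≤ 15.0.

Y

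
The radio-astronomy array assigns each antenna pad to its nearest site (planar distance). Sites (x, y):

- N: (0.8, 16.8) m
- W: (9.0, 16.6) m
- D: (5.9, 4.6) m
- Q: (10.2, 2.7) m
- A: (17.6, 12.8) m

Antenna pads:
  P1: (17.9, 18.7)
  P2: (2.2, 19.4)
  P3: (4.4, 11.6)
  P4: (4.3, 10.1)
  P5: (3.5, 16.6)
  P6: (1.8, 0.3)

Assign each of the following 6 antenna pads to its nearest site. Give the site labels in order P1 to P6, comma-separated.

A, N, N, D, N, D

P1 → A (d²=34.90)
P2 → N (d²=8.72)
P3 → N (d²=40.00)
P4 → D (d²=32.81)
P5 → N (d²=7.33)
P6 → D (d²=35.30)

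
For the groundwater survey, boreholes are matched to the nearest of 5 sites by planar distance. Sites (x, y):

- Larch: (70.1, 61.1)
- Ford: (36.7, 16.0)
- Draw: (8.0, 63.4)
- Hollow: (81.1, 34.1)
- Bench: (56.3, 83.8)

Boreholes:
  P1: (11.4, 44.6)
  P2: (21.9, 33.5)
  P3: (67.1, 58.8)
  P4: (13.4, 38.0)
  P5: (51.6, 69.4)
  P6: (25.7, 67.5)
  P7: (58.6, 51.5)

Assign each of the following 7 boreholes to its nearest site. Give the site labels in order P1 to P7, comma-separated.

Draw, Ford, Larch, Draw, Bench, Draw, Larch

P1 → Draw (d²=365.00)
P2 → Ford (d²=525.29)
P3 → Larch (d²=14.29)
P4 → Draw (d²=674.32)
P5 → Bench (d²=229.45)
P6 → Draw (d²=330.10)
P7 → Larch (d²=224.41)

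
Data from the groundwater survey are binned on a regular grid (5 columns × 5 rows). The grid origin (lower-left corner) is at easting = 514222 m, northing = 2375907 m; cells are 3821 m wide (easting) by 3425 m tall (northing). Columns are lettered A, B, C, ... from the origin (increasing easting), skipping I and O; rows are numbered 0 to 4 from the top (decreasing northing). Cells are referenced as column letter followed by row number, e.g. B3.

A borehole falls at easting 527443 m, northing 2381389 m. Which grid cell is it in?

Column index: ⌊(527443 − 514222) / 3821⌋ = ⌊3.460⌋ = 3 → column D
Row offset from origin: ⌊(2381389 − 2375907) / 3425⌋ = ⌊1.601⌋ = 1 → row 3 (counted from top)

D3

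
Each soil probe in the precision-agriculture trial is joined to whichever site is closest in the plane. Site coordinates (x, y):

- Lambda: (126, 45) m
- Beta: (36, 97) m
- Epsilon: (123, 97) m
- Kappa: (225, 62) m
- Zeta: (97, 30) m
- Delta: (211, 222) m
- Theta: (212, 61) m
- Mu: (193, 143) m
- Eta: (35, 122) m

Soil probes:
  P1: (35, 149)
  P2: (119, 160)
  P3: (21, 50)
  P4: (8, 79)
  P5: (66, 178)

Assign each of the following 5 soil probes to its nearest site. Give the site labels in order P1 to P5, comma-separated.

Eta, Epsilon, Beta, Beta, Eta

P1 → Eta (d²=729.00)
P2 → Epsilon (d²=3985.00)
P3 → Beta (d²=2434.00)
P4 → Beta (d²=1108.00)
P5 → Eta (d²=4097.00)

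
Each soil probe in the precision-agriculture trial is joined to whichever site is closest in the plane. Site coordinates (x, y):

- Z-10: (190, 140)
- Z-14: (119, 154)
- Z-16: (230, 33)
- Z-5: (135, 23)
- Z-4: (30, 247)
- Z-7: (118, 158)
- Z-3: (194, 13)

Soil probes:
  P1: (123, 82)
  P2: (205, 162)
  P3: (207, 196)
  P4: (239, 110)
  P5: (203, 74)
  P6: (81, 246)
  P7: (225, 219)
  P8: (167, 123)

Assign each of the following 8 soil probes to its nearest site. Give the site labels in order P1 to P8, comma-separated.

P1 → Z-5 (d²=3625.00)
P2 → Z-10 (d²=709.00)
P3 → Z-10 (d²=3425.00)
P4 → Z-10 (d²=3301.00)
P5 → Z-16 (d²=2410.00)
P6 → Z-4 (d²=2602.00)
P7 → Z-10 (d²=7466.00)
P8 → Z-10 (d²=818.00)

Z-5, Z-10, Z-10, Z-10, Z-16, Z-4, Z-10, Z-10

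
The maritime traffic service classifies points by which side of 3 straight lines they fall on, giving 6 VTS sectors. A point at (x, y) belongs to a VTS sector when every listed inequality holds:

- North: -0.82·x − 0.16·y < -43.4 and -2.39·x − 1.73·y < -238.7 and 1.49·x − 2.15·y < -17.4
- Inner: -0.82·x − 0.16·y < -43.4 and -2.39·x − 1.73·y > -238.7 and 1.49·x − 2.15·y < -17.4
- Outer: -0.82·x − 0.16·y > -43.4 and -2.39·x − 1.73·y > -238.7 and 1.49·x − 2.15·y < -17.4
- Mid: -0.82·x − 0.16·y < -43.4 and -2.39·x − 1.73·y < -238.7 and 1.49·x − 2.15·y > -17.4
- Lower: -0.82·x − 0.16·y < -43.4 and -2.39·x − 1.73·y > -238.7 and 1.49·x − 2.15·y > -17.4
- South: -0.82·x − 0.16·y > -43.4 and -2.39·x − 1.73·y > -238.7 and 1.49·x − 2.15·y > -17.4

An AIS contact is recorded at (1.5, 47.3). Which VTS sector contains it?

Outer

-0.82·1.5 − 0.16·47.3 = -8.798, which is > -43.4
-2.39·1.5 − 1.73·47.3 = -85.414, which is > -238.7
1.49·1.5 − 2.15·47.3 = -99.460, which is < -17.4
This sign pattern matches Outer.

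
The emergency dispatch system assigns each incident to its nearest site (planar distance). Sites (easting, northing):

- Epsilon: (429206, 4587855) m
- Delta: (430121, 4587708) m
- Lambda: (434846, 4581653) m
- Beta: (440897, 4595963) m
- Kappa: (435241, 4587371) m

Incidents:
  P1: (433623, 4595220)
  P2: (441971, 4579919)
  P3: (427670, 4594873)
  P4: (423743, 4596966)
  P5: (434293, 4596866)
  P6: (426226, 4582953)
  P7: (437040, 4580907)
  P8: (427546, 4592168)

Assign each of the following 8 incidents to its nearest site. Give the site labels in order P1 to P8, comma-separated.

Beta, Lambda, Epsilon, Epsilon, Beta, Epsilon, Lambda, Epsilon

P1 → Beta (d²=53463125.00)
P2 → Lambda (d²=53772381.00)
P3 → Epsilon (d²=51611620.00)
P4 → Epsilon (d²=112854690.00)
P5 → Beta (d²=44428225.00)
P6 → Epsilon (d²=32910004.00)
P7 → Lambda (d²=5370152.00)
P8 → Epsilon (d²=21357569.00)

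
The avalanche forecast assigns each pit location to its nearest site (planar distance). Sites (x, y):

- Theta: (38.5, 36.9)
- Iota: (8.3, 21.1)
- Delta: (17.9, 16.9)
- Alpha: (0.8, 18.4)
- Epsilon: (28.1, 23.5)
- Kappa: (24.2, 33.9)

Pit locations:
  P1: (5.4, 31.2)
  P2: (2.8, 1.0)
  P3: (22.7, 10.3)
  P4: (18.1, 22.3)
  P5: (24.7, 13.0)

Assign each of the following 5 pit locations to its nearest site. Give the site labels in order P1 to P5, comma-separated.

P1 → Iota (d²=110.42)
P2 → Alpha (d²=306.76)
P3 → Delta (d²=66.60)
P4 → Delta (d²=29.20)
P5 → Delta (d²=61.45)

Iota, Alpha, Delta, Delta, Delta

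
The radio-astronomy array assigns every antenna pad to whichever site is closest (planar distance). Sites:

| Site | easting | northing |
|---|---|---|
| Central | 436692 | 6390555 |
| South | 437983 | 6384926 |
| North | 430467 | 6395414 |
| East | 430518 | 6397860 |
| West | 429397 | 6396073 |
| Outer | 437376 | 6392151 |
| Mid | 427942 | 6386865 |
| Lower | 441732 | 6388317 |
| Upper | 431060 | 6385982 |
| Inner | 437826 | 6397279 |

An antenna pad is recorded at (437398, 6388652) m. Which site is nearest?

Squared distances to each site:
Central: 4119845.000; South: 14225301.000; North: 93763405.000; East: 132121664.000; West: 119087242.000; Outer: 12243485.000; Mid: 92609305.000; Lower: 18895781.000; Upper: 47299144.000; Inner: 74608313.000.
Minimum at Central.

Central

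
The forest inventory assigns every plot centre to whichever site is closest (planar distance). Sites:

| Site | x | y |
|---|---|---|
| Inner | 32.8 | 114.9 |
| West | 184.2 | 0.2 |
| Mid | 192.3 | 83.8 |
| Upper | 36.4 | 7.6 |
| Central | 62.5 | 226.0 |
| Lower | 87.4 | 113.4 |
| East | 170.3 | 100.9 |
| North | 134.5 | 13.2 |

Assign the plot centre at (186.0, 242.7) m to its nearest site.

Squared distances to each site:
Inner: 39803.080; West: 58809.490; Mid: 25288.900; Upper: 77652.170; Central: 15531.140; Lower: 26440.450; East: 20353.730; North: 55322.500.
Minimum at Central.

Central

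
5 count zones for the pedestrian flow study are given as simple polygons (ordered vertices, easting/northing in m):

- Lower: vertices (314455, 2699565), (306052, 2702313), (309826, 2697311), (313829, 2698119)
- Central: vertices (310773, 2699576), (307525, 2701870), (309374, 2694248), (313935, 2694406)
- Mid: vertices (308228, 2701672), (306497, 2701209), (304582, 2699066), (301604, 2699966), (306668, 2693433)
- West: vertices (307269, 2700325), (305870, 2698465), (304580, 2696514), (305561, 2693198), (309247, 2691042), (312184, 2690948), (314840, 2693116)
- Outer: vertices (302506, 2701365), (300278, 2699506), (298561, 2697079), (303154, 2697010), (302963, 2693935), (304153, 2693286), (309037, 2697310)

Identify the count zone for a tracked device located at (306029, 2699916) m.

Mid

Cast a ray rightward from (306029, 2699916). For each polygon, the edges (by vertex number in listed order) whose endpoints lie on opposite sides of northing = 2699916, where each meets that height, and whether that is right or left of the point:
Lower: 1–2 at easting≈313381.7 (right), 2–3 at easting≈307860.5 (right) → 2 crossings.
Central: 1–2 at easting≈310291.6 (right), 2–3 at easting≈307999.0 (right) → 2 crossings.
Mid: 2–3 at easting≈305341.6 (left), 3–4 at easting≈301769.4 (left), 4–5 at easting≈301642.8 (left), 5–1 at easting≈307895.5 (right) → 1 crossing.
West: 1–2 at easting≈306961.4 (right), 7–1 at easting≈307698.5 (right) → 2 crossings.
Outer: 1–2 at easting≈300769.4 (left), 7–1 at easting≈304839.8 (left) → 0 crossings.
Only Mid has an odd count, so the point is inside Mid.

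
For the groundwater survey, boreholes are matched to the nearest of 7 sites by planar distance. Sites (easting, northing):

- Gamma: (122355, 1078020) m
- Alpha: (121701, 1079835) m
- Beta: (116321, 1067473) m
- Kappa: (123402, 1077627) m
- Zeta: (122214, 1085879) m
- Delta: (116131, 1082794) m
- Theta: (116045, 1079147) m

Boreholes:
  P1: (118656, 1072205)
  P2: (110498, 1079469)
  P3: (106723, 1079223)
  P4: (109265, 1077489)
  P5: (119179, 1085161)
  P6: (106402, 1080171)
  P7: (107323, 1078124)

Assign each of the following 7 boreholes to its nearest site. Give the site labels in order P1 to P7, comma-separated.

P1 → Beta (d²=27844049.00)
P2 → Theta (d²=30872893.00)
P3 → Theta (d²=86905460.00)
P4 → Theta (d²=48717364.00)
P5 → Zeta (d²=9726749.00)
P6 → Theta (d²=94036025.00)
P7 → Theta (d²=77119813.00)

Beta, Theta, Theta, Theta, Zeta, Theta, Theta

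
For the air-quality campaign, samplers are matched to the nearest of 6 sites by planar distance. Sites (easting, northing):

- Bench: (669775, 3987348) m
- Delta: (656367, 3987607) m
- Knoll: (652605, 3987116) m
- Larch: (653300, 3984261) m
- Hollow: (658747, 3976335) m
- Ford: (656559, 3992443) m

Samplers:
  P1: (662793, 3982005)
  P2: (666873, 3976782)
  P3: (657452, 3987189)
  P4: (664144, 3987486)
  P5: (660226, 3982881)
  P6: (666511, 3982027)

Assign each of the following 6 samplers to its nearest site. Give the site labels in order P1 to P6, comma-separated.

P1 → Hollow (d²=48519016.00)
P2 → Hollow (d²=66231685.00)
P3 → Delta (d²=1351949.00)
P4 → Bench (d²=31727205.00)
P5 → Delta (d²=37226957.00)
P6 → Bench (d²=38966737.00)

Hollow, Hollow, Delta, Bench, Delta, Bench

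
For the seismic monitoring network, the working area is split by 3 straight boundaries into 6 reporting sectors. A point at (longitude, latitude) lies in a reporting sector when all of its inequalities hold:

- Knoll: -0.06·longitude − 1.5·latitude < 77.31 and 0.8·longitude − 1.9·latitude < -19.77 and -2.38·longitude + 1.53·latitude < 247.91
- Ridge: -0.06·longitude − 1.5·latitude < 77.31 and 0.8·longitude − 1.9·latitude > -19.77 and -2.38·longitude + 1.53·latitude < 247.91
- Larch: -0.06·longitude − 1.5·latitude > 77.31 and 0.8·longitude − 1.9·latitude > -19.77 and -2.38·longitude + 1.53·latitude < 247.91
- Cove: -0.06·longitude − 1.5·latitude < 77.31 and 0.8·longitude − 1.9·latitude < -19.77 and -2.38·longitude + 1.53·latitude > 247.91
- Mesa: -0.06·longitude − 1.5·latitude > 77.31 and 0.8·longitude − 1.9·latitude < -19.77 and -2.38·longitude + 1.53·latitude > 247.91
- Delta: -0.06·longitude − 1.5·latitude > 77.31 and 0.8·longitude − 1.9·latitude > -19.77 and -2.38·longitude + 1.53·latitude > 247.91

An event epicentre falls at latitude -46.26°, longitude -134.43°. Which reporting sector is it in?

-0.06·-134.43 − 1.5·-46.26 = 77.456, which is > 77.31
0.8·-134.43 − 1.9·-46.26 = -19.650, which is > -19.77
-2.38·-134.43 + 1.53·-46.26 = 249.166, which is > 247.91
This sign pattern matches Delta.

Delta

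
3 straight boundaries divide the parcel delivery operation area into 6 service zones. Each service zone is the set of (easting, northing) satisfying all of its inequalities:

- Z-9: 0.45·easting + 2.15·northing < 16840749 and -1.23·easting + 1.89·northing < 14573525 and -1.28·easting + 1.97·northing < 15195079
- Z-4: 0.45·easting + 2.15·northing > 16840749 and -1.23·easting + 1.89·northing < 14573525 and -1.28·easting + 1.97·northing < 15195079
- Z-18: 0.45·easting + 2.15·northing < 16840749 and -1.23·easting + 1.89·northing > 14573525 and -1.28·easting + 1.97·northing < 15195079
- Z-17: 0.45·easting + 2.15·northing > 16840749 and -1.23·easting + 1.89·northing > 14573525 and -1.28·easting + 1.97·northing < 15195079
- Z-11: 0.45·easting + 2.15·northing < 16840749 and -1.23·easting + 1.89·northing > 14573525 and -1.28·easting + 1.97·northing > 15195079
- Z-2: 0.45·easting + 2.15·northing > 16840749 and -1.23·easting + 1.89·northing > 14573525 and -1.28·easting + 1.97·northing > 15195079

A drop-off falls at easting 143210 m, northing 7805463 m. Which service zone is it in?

0.45·143210 + 2.15·7805463 = 16846189.950, which is > 16840749
-1.23·143210 + 1.89·7805463 = 14576176.770, which is > 14573525
-1.28·143210 + 1.97·7805463 = 15193453.310, which is < 15195079
This sign pattern matches Z-17.

Z-17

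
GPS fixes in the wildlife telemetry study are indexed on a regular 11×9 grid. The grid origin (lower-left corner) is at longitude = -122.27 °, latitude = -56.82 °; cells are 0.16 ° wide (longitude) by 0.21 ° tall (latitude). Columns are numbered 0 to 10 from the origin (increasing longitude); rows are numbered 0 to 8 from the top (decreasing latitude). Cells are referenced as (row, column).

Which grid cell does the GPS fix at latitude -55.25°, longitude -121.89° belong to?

(1, 2)

Column index: ⌊(-121.89 − -122.27) / 0.16⌋ = ⌊2.375⌋ = 2
Row offset from origin: ⌊(-55.25 − -56.82) / 0.21⌋ = ⌊7.476⌋ = 7 → row 1 (counted from top)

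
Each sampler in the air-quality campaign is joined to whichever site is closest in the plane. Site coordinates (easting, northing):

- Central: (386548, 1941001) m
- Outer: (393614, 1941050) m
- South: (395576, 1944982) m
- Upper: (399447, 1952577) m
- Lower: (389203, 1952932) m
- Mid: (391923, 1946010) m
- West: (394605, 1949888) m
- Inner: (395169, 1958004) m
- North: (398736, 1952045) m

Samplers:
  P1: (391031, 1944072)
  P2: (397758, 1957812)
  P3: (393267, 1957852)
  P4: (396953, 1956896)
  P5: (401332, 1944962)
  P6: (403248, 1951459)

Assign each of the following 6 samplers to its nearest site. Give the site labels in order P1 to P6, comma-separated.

P1 → Mid (d²=4551508.00)
P2 → Inner (d²=6739785.00)
P3 → Inner (d²=3640708.00)
P4 → Inner (d²=4410320.00)
P5 → South (d²=33131936.00)
P6 → Upper (d²=15697525.00)

Mid, Inner, Inner, Inner, South, Upper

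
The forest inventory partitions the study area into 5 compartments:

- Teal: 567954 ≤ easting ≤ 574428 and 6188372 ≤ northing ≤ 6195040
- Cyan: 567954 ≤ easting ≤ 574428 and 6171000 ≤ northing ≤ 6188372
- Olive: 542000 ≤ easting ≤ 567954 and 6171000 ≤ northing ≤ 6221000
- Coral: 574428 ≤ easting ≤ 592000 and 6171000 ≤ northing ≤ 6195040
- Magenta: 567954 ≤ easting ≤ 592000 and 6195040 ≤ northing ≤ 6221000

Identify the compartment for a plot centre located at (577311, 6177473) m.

Coral

The point has easting = 577311 and northing = 6177473.
Only Coral satisfies 574428 ≤ easting ≤ 592000 and 6171000 ≤ northing ≤ 6195040.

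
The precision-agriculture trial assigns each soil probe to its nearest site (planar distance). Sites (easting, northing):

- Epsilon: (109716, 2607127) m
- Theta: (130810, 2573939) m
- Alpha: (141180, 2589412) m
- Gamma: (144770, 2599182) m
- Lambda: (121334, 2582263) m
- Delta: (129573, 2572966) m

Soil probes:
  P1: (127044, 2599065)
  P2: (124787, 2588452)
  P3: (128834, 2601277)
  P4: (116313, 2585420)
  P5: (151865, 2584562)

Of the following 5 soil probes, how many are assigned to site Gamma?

1

P1 → Alpha
P2 → Lambda
P3 → Gamma
P4 → Lambda
P5 → Alpha
1 of the 5 goes to Gamma.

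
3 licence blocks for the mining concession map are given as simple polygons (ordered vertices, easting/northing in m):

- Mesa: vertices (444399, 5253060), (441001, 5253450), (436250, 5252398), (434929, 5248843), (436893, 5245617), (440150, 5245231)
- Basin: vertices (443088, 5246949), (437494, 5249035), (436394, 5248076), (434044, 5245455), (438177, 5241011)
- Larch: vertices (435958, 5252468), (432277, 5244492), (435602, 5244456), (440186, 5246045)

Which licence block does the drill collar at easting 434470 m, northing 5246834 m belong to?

Larch

Cast a ray rightward from (434470, 5246834). For each polygon, the edges (by vertex number in listed order) whose endpoints lie on opposite sides of northing = 5246834, where each meets that height, and whether that is right or left of the point:
Mesa: 4–5 at easting≈436152.1 (right), 6–1 at easting≈441020.0 (right) → 2 crossings.
Basin: 3–4 at easting≈435280.4 (right), 5–1 at easting≈442992.9 (right) → 2 crossings.
Larch: 1–2 at easting≈433357.9 (left), 4–1 at easting≈439666.6 (right) → 1 crossing.
Only Larch has an odd count, so the point is inside Larch.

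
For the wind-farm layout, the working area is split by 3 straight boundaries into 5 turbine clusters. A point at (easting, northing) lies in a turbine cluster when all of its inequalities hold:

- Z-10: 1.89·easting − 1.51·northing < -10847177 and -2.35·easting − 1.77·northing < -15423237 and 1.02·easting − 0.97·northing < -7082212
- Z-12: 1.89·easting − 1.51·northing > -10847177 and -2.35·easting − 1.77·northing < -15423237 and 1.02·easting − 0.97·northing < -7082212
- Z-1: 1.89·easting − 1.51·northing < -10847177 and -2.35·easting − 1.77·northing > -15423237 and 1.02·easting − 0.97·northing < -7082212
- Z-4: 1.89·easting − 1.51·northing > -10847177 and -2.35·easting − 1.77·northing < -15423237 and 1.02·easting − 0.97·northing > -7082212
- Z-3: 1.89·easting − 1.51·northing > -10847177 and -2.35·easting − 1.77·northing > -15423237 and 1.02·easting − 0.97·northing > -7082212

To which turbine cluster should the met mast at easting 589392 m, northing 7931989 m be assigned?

1.89·589392 − 1.51·7931989 = -10863352.510, which is < -10847177
-2.35·589392 − 1.77·7931989 = -15424691.730, which is < -15423237
1.02·589392 − 0.97·7931989 = -7092849.490, which is < -7082212
This sign pattern matches Z-10.

Z-10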